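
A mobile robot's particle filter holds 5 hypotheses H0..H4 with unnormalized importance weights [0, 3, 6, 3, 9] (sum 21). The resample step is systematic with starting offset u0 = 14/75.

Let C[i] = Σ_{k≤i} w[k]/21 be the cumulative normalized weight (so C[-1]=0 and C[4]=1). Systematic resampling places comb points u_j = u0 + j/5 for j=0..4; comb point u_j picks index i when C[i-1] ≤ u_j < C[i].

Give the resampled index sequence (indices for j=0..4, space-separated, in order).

2 2 4 4 4

C = [0, 1/7, 3/7, 4/7, 1]
j=0: u_0=14/75 ∈ [1/7, 3/7) → index 2
j=1: u_1=29/75 ∈ [1/7, 3/7) → index 2
j=2: u_2=44/75 ∈ [4/7, 1) → index 4
j=3: u_3=59/75 ∈ [4/7, 1) → index 4
j=4: u_4=74/75 ∈ [4/7, 1) → index 4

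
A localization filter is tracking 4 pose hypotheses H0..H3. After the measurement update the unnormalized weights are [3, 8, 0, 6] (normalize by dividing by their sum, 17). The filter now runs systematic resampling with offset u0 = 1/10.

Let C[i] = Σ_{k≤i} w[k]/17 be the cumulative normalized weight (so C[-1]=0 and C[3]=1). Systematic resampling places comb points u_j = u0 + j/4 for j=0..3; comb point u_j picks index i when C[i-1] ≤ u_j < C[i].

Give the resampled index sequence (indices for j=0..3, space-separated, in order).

0 1 1 3

C = [3/17, 11/17, 11/17, 1]
j=0: u_0=1/10 ∈ [0, 3/17) → index 0
j=1: u_1=7/20 ∈ [3/17, 11/17) → index 1
j=2: u_2=3/5 ∈ [3/17, 11/17) → index 1
j=3: u_3=17/20 ∈ [11/17, 1) → index 3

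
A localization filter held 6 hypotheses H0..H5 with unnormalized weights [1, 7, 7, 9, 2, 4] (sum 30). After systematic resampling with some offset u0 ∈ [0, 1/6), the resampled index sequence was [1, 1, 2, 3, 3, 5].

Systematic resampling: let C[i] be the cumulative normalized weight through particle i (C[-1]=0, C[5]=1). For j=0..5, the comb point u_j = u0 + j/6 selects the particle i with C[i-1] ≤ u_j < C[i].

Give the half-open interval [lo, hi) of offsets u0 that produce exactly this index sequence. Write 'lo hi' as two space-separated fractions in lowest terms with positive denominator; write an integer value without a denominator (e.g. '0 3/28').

C = [1/30, 4/15, 1/2, 4/5, 13/15, 1]
j=0 picked index 1: u0 ∈ [1/30, 4/15)
j=1 picked index 1: u0 ∈ [-2/15, 1/10)
j=2 picked index 2: u0 ∈ [-1/15, 1/6)
j=3 picked index 3: u0 ∈ [0, 3/10)
j=4 picked index 3: u0 ∈ [-1/6, 2/15)
j=5 picked index 5: u0 ∈ [1/30, 1/6)
intersection: [1/30, 1/10)

1/30 1/10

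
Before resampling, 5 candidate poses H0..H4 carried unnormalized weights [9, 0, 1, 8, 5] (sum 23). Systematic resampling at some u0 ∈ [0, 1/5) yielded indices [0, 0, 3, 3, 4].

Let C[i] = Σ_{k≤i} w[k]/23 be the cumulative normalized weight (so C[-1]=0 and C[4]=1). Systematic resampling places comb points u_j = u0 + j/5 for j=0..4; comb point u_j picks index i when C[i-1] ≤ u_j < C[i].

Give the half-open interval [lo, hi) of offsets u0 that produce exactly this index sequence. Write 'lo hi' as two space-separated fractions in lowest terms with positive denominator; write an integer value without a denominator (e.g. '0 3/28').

4/115 21/115

C = [9/23, 9/23, 10/23, 18/23, 1]
j=0 picked index 0: u0 ∈ [0, 9/23)
j=1 picked index 0: u0 ∈ [-1/5, 22/115)
j=2 picked index 3: u0 ∈ [4/115, 44/115)
j=3 picked index 3: u0 ∈ [-19/115, 21/115)
j=4 picked index 4: u0 ∈ [-2/115, 1/5)
intersection: [4/115, 21/115)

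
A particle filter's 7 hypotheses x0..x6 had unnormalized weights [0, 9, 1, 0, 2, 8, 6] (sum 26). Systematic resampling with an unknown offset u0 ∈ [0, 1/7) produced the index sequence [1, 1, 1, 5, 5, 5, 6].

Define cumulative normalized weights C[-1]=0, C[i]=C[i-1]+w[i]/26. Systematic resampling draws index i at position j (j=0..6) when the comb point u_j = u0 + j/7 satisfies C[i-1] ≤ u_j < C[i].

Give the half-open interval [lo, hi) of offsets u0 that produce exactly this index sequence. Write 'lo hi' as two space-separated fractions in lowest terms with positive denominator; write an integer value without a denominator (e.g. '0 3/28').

C = [0, 9/26, 5/13, 5/13, 6/13, 10/13, 1]
j=0 picked index 1: u0 ∈ [0, 9/26)
j=1 picked index 1: u0 ∈ [-1/7, 37/182)
j=2 picked index 1: u0 ∈ [-2/7, 11/182)
j=3 picked index 5: u0 ∈ [3/91, 31/91)
j=4 picked index 5: u0 ∈ [-10/91, 18/91)
j=5 picked index 5: u0 ∈ [-23/91, 5/91)
j=6 picked index 6: u0 ∈ [-8/91, 1/7)
intersection: [3/91, 5/91)

3/91 5/91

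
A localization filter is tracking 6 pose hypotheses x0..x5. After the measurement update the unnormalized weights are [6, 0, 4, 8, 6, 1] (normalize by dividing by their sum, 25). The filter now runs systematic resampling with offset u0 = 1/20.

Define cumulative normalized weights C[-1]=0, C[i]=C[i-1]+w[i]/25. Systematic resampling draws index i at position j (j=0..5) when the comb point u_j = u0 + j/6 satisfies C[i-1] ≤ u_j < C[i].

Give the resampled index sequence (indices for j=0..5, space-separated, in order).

C = [6/25, 6/25, 2/5, 18/25, 24/25, 1]
j=0: u_0=1/20 ∈ [0, 6/25) → index 0
j=1: u_1=13/60 ∈ [0, 6/25) → index 0
j=2: u_2=23/60 ∈ [6/25, 2/5) → index 2
j=3: u_3=11/20 ∈ [2/5, 18/25) → index 3
j=4: u_4=43/60 ∈ [2/5, 18/25) → index 3
j=5: u_5=53/60 ∈ [18/25, 24/25) → index 4

0 0 2 3 3 4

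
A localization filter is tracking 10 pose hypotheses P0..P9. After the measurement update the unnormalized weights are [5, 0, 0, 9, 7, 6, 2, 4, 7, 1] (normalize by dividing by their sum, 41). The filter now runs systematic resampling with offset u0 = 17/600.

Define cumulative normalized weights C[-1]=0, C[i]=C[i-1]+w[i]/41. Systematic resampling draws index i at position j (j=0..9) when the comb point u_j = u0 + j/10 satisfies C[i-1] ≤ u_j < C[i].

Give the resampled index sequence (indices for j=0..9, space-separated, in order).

C = [5/41, 5/41, 5/41, 14/41, 21/41, 27/41, 29/41, 33/41, 40/41, 1]
j=0: u_0=17/600 ∈ [0, 5/41) → index 0
j=1: u_1=77/600 ∈ [5/41, 14/41) → index 3
j=2: u_2=137/600 ∈ [5/41, 14/41) → index 3
j=3: u_3=197/600 ∈ [5/41, 14/41) → index 3
j=4: u_4=257/600 ∈ [14/41, 21/41) → index 4
j=5: u_5=317/600 ∈ [21/41, 27/41) → index 5
j=6: u_6=377/600 ∈ [21/41, 27/41) → index 5
j=7: u_7=437/600 ∈ [29/41, 33/41) → index 7
j=8: u_8=497/600 ∈ [33/41, 40/41) → index 8
j=9: u_9=557/600 ∈ [33/41, 40/41) → index 8

0 3 3 3 4 5 5 7 8 8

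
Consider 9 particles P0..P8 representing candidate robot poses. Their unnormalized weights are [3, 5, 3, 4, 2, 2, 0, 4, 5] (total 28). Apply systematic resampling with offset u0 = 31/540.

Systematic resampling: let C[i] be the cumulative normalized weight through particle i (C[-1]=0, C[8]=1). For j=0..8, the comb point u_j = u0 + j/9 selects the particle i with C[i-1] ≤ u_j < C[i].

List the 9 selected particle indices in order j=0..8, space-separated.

C = [3/28, 2/7, 11/28, 15/28, 17/28, 19/28, 19/28, 23/28, 1]
j=0: u_0=31/540 ∈ [0, 3/28) → index 0
j=1: u_1=91/540 ∈ [3/28, 2/7) → index 1
j=2: u_2=151/540 ∈ [3/28, 2/7) → index 1
j=3: u_3=211/540 ∈ [2/7, 11/28) → index 2
j=4: u_4=271/540 ∈ [11/28, 15/28) → index 3
j=5: u_5=331/540 ∈ [17/28, 19/28) → index 5
j=6: u_6=391/540 ∈ [19/28, 23/28) → index 7
j=7: u_7=451/540 ∈ [23/28, 1) → index 8
j=8: u_8=511/540 ∈ [23/28, 1) → index 8

0 1 1 2 3 5 7 8 8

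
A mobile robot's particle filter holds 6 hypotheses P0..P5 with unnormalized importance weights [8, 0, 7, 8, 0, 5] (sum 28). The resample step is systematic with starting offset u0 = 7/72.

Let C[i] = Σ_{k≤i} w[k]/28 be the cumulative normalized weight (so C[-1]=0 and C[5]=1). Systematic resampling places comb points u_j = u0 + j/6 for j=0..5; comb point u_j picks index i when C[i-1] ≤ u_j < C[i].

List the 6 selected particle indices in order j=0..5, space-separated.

0 0 2 3 3 5

C = [2/7, 2/7, 15/28, 23/28, 23/28, 1]
j=0: u_0=7/72 ∈ [0, 2/7) → index 0
j=1: u_1=19/72 ∈ [0, 2/7) → index 0
j=2: u_2=31/72 ∈ [2/7, 15/28) → index 2
j=3: u_3=43/72 ∈ [15/28, 23/28) → index 3
j=4: u_4=55/72 ∈ [15/28, 23/28) → index 3
j=5: u_5=67/72 ∈ [23/28, 1) → index 5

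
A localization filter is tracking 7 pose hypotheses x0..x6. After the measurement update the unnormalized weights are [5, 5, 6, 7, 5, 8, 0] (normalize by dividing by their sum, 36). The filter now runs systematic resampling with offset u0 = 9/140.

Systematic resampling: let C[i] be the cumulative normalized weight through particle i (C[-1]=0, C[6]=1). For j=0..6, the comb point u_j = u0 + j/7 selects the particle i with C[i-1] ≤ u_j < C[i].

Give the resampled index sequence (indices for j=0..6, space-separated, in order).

0 1 2 3 3 5 5

C = [5/36, 5/18, 4/9, 23/36, 7/9, 1, 1]
j=0: u_0=9/140 ∈ [0, 5/36) → index 0
j=1: u_1=29/140 ∈ [5/36, 5/18) → index 1
j=2: u_2=7/20 ∈ [5/18, 4/9) → index 2
j=3: u_3=69/140 ∈ [4/9, 23/36) → index 3
j=4: u_4=89/140 ∈ [4/9, 23/36) → index 3
j=5: u_5=109/140 ∈ [7/9, 1) → index 5
j=6: u_6=129/140 ∈ [7/9, 1) → index 5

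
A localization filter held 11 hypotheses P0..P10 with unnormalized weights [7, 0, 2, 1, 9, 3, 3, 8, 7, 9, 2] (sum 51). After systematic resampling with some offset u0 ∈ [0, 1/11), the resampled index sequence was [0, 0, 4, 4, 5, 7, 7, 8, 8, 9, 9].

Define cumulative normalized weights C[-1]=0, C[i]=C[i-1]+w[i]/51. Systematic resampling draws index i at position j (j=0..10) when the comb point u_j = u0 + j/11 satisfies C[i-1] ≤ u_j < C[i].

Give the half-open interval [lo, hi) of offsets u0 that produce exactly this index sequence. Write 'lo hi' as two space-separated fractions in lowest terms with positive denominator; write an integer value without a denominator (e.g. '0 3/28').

C = [7/51, 7/51, 3/17, 10/51, 19/51, 22/51, 25/51, 11/17, 40/51, 49/51, 1]
j=0 picked index 0: u0 ∈ [0, 7/51)
j=1 picked index 0: u0 ∈ [-1/11, 26/561)
j=2 picked index 4: u0 ∈ [8/561, 107/561)
j=3 picked index 4: u0 ∈ [-43/561, 56/561)
j=4 picked index 5: u0 ∈ [5/561, 38/561)
j=5 picked index 7: u0 ∈ [20/561, 36/187)
j=6 picked index 7: u0 ∈ [-31/561, 19/187)
j=7 picked index 8: u0 ∈ [2/187, 83/561)
j=8 picked index 8: u0 ∈ [-15/187, 32/561)
j=9 picked index 9: u0 ∈ [-19/561, 80/561)
j=10 picked index 9: u0 ∈ [-70/561, 29/561)
intersection: [20/561, 26/561)

20/561 26/561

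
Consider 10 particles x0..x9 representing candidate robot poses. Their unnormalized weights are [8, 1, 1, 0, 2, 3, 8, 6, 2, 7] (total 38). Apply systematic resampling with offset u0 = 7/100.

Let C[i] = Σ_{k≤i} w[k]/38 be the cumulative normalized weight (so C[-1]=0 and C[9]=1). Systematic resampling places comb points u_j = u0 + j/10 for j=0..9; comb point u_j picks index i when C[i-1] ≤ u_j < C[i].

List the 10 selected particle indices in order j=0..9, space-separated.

C = [4/19, 9/38, 5/19, 5/19, 6/19, 15/38, 23/38, 29/38, 31/38, 1]
j=0: u_0=7/100 ∈ [0, 4/19) → index 0
j=1: u_1=17/100 ∈ [0, 4/19) → index 0
j=2: u_2=27/100 ∈ [5/19, 6/19) → index 4
j=3: u_3=37/100 ∈ [6/19, 15/38) → index 5
j=4: u_4=47/100 ∈ [15/38, 23/38) → index 6
j=5: u_5=57/100 ∈ [15/38, 23/38) → index 6
j=6: u_6=67/100 ∈ [23/38, 29/38) → index 7
j=7: u_7=77/100 ∈ [29/38, 31/38) → index 8
j=8: u_8=87/100 ∈ [31/38, 1) → index 9
j=9: u_9=97/100 ∈ [31/38, 1) → index 9

0 0 4 5 6 6 7 8 9 9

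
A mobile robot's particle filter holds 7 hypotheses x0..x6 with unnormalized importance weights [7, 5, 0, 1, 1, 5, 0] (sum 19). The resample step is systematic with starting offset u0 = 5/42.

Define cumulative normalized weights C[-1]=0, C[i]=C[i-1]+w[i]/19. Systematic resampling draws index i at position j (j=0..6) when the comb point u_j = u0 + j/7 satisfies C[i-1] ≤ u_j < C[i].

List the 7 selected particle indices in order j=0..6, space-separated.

0 0 1 1 4 5 5

C = [7/19, 12/19, 12/19, 13/19, 14/19, 1, 1]
j=0: u_0=5/42 ∈ [0, 7/19) → index 0
j=1: u_1=11/42 ∈ [0, 7/19) → index 0
j=2: u_2=17/42 ∈ [7/19, 12/19) → index 1
j=3: u_3=23/42 ∈ [7/19, 12/19) → index 1
j=4: u_4=29/42 ∈ [13/19, 14/19) → index 4
j=5: u_5=5/6 ∈ [14/19, 1) → index 5
j=6: u_6=41/42 ∈ [14/19, 1) → index 5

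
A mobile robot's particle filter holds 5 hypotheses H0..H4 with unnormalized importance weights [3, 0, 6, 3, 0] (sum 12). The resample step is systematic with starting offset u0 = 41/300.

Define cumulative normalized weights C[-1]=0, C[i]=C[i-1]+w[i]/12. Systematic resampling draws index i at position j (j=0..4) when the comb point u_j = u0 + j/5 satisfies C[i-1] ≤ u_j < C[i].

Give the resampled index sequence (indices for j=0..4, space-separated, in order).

C = [1/4, 1/4, 3/4, 1, 1]
j=0: u_0=41/300 ∈ [0, 1/4) → index 0
j=1: u_1=101/300 ∈ [1/4, 3/4) → index 2
j=2: u_2=161/300 ∈ [1/4, 3/4) → index 2
j=3: u_3=221/300 ∈ [1/4, 3/4) → index 2
j=4: u_4=281/300 ∈ [3/4, 1) → index 3

0 2 2 2 3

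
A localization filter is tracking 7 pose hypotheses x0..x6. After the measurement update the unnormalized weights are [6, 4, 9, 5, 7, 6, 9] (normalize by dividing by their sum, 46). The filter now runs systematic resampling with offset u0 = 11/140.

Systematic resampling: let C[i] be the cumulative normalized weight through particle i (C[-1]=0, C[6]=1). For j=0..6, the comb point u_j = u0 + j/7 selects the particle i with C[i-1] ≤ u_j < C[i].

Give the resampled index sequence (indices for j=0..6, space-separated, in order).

C = [3/23, 5/23, 19/46, 12/23, 31/46, 37/46, 1]
j=0: u_0=11/140 ∈ [0, 3/23) → index 0
j=1: u_1=31/140 ∈ [5/23, 19/46) → index 2
j=2: u_2=51/140 ∈ [5/23, 19/46) → index 2
j=3: u_3=71/140 ∈ [19/46, 12/23) → index 3
j=4: u_4=13/20 ∈ [12/23, 31/46) → index 4
j=5: u_5=111/140 ∈ [31/46, 37/46) → index 5
j=6: u_6=131/140 ∈ [37/46, 1) → index 6

0 2 2 3 4 5 6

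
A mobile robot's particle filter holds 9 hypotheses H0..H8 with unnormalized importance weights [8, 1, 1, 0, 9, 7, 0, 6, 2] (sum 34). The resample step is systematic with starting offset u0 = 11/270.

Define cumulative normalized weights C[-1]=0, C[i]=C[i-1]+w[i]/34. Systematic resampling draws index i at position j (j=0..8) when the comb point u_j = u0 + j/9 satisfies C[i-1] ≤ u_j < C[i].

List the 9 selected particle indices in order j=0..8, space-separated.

C = [4/17, 9/34, 5/17, 5/17, 19/34, 13/17, 13/17, 16/17, 1]
j=0: u_0=11/270 ∈ [0, 4/17) → index 0
j=1: u_1=41/270 ∈ [0, 4/17) → index 0
j=2: u_2=71/270 ∈ [4/17, 9/34) → index 1
j=3: u_3=101/270 ∈ [5/17, 19/34) → index 4
j=4: u_4=131/270 ∈ [5/17, 19/34) → index 4
j=5: u_5=161/270 ∈ [19/34, 13/17) → index 5
j=6: u_6=191/270 ∈ [19/34, 13/17) → index 5
j=7: u_7=221/270 ∈ [13/17, 16/17) → index 7
j=8: u_8=251/270 ∈ [13/17, 16/17) → index 7

0 0 1 4 4 5 5 7 7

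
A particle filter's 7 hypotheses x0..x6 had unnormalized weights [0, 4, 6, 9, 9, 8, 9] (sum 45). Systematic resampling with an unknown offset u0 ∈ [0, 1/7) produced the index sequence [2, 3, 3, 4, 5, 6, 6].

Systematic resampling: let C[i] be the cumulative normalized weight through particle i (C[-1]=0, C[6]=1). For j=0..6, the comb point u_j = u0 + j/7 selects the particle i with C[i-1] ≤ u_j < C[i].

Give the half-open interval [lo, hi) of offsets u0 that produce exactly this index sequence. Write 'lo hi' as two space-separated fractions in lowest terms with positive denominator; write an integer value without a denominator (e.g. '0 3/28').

C = [0, 4/45, 2/9, 19/45, 28/45, 4/5, 1]
j=0 picked index 2: u0 ∈ [4/45, 2/9)
j=1 picked index 3: u0 ∈ [5/63, 88/315)
j=2 picked index 3: u0 ∈ [-4/63, 43/315)
j=3 picked index 4: u0 ∈ [-2/315, 61/315)
j=4 picked index 5: u0 ∈ [16/315, 8/35)
j=5 picked index 6: u0 ∈ [3/35, 2/7)
j=6 picked index 6: u0 ∈ [-2/35, 1/7)
intersection: [4/45, 43/315)

4/45 43/315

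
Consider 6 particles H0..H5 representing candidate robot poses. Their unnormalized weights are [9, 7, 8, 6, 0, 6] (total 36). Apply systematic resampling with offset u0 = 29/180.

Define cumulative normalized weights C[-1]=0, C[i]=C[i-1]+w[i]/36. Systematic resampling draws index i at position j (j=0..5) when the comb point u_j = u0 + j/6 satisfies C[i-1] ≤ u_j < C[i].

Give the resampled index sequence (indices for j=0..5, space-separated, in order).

C = [1/4, 4/9, 2/3, 5/6, 5/6, 1]
j=0: u_0=29/180 ∈ [0, 1/4) → index 0
j=1: u_1=59/180 ∈ [1/4, 4/9) → index 1
j=2: u_2=89/180 ∈ [4/9, 2/3) → index 2
j=3: u_3=119/180 ∈ [4/9, 2/3) → index 2
j=4: u_4=149/180 ∈ [2/3, 5/6) → index 3
j=5: u_5=179/180 ∈ [5/6, 1) → index 5

0 1 2 2 3 5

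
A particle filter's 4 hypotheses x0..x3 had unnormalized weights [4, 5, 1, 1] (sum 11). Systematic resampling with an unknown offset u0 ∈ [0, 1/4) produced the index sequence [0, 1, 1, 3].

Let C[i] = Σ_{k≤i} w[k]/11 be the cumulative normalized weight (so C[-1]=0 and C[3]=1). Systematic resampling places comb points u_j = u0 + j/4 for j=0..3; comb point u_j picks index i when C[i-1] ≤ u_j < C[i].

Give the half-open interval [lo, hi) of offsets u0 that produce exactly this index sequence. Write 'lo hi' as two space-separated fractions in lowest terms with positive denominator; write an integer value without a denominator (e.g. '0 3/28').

C = [4/11, 9/11, 10/11, 1]
j=0 picked index 0: u0 ∈ [0, 4/11)
j=1 picked index 1: u0 ∈ [5/44, 25/44)
j=2 picked index 1: u0 ∈ [-3/22, 7/22)
j=3 picked index 3: u0 ∈ [7/44, 1/4)
intersection: [7/44, 1/4)

7/44 1/4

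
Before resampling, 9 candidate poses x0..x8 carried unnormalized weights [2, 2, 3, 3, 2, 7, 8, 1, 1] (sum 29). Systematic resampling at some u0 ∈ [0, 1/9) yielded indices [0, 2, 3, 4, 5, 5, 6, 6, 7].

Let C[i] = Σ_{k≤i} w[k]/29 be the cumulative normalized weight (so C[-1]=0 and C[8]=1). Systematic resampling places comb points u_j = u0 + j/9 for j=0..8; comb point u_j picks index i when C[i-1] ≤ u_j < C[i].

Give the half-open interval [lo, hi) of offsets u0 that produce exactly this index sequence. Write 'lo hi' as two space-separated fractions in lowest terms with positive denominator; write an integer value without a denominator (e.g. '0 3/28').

11/261 2/29

C = [2/29, 4/29, 7/29, 10/29, 12/29, 19/29, 27/29, 28/29, 1]
j=0 picked index 0: u0 ∈ [0, 2/29)
j=1 picked index 2: u0 ∈ [7/261, 34/261)
j=2 picked index 3: u0 ∈ [5/261, 32/261)
j=3 picked index 4: u0 ∈ [1/87, 7/87)
j=4 picked index 5: u0 ∈ [-8/261, 55/261)
j=5 picked index 5: u0 ∈ [-37/261, 26/261)
j=6 picked index 6: u0 ∈ [-1/87, 23/87)
j=7 picked index 6: u0 ∈ [-32/261, 40/261)
j=8 picked index 7: u0 ∈ [11/261, 20/261)
intersection: [11/261, 2/29)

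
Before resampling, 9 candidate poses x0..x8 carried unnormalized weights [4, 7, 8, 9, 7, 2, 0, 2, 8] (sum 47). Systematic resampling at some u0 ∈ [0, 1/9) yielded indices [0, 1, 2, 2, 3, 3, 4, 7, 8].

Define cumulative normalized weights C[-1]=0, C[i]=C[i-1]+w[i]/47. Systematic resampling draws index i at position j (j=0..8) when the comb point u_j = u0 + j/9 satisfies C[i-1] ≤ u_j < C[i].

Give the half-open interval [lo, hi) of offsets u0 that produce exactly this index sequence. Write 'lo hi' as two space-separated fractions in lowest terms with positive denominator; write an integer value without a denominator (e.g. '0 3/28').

5/423 17/423

C = [4/47, 11/47, 19/47, 28/47, 35/47, 37/47, 37/47, 39/47, 1]
j=0 picked index 0: u0 ∈ [0, 4/47)
j=1 picked index 1: u0 ∈ [-11/423, 52/423)
j=2 picked index 2: u0 ∈ [5/423, 77/423)
j=3 picked index 2: u0 ∈ [-14/141, 10/141)
j=4 picked index 3: u0 ∈ [-17/423, 64/423)
j=5 picked index 3: u0 ∈ [-64/423, 17/423)
j=6 picked index 4: u0 ∈ [-10/141, 11/141)
j=7 picked index 7: u0 ∈ [4/423, 22/423)
j=8 picked index 8: u0 ∈ [-25/423, 1/9)
intersection: [5/423, 17/423)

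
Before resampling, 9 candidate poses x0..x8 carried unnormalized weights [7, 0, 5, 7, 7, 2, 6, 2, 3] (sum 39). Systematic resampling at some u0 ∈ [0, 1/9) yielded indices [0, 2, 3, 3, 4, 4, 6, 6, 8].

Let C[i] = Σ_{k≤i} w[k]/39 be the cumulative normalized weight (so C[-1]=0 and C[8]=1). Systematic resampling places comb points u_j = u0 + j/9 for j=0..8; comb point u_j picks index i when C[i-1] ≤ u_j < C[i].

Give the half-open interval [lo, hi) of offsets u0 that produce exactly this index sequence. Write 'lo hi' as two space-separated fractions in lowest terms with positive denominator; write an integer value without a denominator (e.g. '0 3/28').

10/117 11/117

C = [7/39, 7/39, 4/13, 19/39, 2/3, 28/39, 34/39, 12/13, 1]
j=0 picked index 0: u0 ∈ [0, 7/39)
j=1 picked index 2: u0 ∈ [8/117, 23/117)
j=2 picked index 3: u0 ∈ [10/117, 31/117)
j=3 picked index 3: u0 ∈ [-1/39, 2/13)
j=4 picked index 4: u0 ∈ [5/117, 2/9)
j=5 picked index 4: u0 ∈ [-8/117, 1/9)
j=6 picked index 6: u0 ∈ [2/39, 8/39)
j=7 picked index 6: u0 ∈ [-7/117, 11/117)
j=8 picked index 8: u0 ∈ [4/117, 1/9)
intersection: [10/117, 11/117)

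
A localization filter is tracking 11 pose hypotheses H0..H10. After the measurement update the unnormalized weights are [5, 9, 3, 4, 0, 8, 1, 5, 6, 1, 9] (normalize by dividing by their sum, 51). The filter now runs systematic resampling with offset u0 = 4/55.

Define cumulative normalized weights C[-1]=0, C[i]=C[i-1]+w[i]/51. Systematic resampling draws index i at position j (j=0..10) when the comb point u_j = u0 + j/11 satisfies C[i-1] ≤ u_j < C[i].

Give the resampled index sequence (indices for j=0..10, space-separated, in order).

0 1 1 3 5 5 7 8 8 10 10

C = [5/51, 14/51, 1/3, 7/17, 7/17, 29/51, 10/17, 35/51, 41/51, 14/17, 1]
j=0: u_0=4/55 ∈ [0, 5/51) → index 0
j=1: u_1=9/55 ∈ [5/51, 14/51) → index 1
j=2: u_2=14/55 ∈ [5/51, 14/51) → index 1
j=3: u_3=19/55 ∈ [1/3, 7/17) → index 3
j=4: u_4=24/55 ∈ [7/17, 29/51) → index 5
j=5: u_5=29/55 ∈ [7/17, 29/51) → index 5
j=6: u_6=34/55 ∈ [10/17, 35/51) → index 7
j=7: u_7=39/55 ∈ [35/51, 41/51) → index 8
j=8: u_8=4/5 ∈ [35/51, 41/51) → index 8
j=9: u_9=49/55 ∈ [14/17, 1) → index 10
j=10: u_10=54/55 ∈ [14/17, 1) → index 10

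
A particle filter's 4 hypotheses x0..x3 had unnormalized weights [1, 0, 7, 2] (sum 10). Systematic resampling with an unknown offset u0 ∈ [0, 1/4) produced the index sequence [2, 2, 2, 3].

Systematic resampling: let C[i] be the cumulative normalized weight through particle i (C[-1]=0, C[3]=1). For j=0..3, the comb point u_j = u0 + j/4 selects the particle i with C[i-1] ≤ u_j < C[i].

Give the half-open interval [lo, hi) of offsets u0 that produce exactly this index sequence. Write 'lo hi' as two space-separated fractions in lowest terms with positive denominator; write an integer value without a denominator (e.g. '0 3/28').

1/10 1/4

C = [1/10, 1/10, 4/5, 1]
j=0 picked index 2: u0 ∈ [1/10, 4/5)
j=1 picked index 2: u0 ∈ [-3/20, 11/20)
j=2 picked index 2: u0 ∈ [-2/5, 3/10)
j=3 picked index 3: u0 ∈ [1/20, 1/4)
intersection: [1/10, 1/4)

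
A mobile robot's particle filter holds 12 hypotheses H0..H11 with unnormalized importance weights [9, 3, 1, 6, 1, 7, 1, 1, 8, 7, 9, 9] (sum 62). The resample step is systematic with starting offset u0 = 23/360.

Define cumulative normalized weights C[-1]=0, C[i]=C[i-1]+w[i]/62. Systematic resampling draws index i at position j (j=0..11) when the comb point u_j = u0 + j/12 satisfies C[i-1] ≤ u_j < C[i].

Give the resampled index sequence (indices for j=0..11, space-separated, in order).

0 1 3 4 5 8 8 9 10 10 11 11

C = [9/62, 6/31, 13/62, 19/62, 10/31, 27/62, 14/31, 29/62, 37/62, 22/31, 53/62, 1]
j=0: u_0=23/360 ∈ [0, 9/62) → index 0
j=1: u_1=53/360 ∈ [9/62, 6/31) → index 1
j=2: u_2=83/360 ∈ [13/62, 19/62) → index 3
j=3: u_3=113/360 ∈ [19/62, 10/31) → index 4
j=4: u_4=143/360 ∈ [10/31, 27/62) → index 5
j=5: u_5=173/360 ∈ [29/62, 37/62) → index 8
j=6: u_6=203/360 ∈ [29/62, 37/62) → index 8
j=7: u_7=233/360 ∈ [37/62, 22/31) → index 9
j=8: u_8=263/360 ∈ [22/31, 53/62) → index 10
j=9: u_9=293/360 ∈ [22/31, 53/62) → index 10
j=10: u_10=323/360 ∈ [53/62, 1) → index 11
j=11: u_11=353/360 ∈ [53/62, 1) → index 11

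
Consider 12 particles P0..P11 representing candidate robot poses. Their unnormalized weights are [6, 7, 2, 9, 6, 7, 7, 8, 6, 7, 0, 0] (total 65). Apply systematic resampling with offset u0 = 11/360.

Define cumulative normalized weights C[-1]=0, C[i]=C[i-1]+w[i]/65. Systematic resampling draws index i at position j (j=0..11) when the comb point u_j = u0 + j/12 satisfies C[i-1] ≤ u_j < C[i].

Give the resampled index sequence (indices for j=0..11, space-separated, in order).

C = [6/65, 1/5, 3/13, 24/65, 6/13, 37/65, 44/65, 4/5, 58/65, 1, 1, 1]
j=0: u_0=11/360 ∈ [0, 6/65) → index 0
j=1: u_1=41/360 ∈ [6/65, 1/5) → index 1
j=2: u_2=71/360 ∈ [6/65, 1/5) → index 1
j=3: u_3=101/360 ∈ [3/13, 24/65) → index 3
j=4: u_4=131/360 ∈ [3/13, 24/65) → index 3
j=5: u_5=161/360 ∈ [24/65, 6/13) → index 4
j=6: u_6=191/360 ∈ [6/13, 37/65) → index 5
j=7: u_7=221/360 ∈ [37/65, 44/65) → index 6
j=8: u_8=251/360 ∈ [44/65, 4/5) → index 7
j=9: u_9=281/360 ∈ [44/65, 4/5) → index 7
j=10: u_10=311/360 ∈ [4/5, 58/65) → index 8
j=11: u_11=341/360 ∈ [58/65, 1) → index 9

0 1 1 3 3 4 5 6 7 7 8 9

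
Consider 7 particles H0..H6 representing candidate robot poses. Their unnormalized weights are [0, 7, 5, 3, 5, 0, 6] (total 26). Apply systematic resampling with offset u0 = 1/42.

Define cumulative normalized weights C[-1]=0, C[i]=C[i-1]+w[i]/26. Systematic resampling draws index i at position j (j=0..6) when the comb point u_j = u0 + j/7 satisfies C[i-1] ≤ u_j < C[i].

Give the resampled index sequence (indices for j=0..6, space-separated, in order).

C = [0, 7/26, 6/13, 15/26, 10/13, 10/13, 1]
j=0: u_0=1/42 ∈ [0, 7/26) → index 1
j=1: u_1=1/6 ∈ [0, 7/26) → index 1
j=2: u_2=13/42 ∈ [7/26, 6/13) → index 2
j=3: u_3=19/42 ∈ [7/26, 6/13) → index 2
j=4: u_4=25/42 ∈ [15/26, 10/13) → index 4
j=5: u_5=31/42 ∈ [15/26, 10/13) → index 4
j=6: u_6=37/42 ∈ [10/13, 1) → index 6

1 1 2 2 4 4 6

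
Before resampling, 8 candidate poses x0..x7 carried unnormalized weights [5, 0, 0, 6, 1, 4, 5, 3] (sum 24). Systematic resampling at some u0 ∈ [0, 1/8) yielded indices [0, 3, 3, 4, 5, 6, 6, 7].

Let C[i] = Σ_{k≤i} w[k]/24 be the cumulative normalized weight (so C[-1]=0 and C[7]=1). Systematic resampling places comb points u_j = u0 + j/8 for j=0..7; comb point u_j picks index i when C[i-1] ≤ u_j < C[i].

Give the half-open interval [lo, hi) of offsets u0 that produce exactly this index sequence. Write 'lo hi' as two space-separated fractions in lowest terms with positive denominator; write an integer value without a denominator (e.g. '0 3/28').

C = [5/24, 5/24, 5/24, 11/24, 1/2, 2/3, 7/8, 1]
j=0 picked index 0: u0 ∈ [0, 5/24)
j=1 picked index 3: u0 ∈ [1/12, 1/3)
j=2 picked index 3: u0 ∈ [-1/24, 5/24)
j=3 picked index 4: u0 ∈ [1/12, 1/8)
j=4 picked index 5: u0 ∈ [0, 1/6)
j=5 picked index 6: u0 ∈ [1/24, 1/4)
j=6 picked index 6: u0 ∈ [-1/12, 1/8)
j=7 picked index 7: u0 ∈ [0, 1/8)
intersection: [1/12, 1/8)

1/12 1/8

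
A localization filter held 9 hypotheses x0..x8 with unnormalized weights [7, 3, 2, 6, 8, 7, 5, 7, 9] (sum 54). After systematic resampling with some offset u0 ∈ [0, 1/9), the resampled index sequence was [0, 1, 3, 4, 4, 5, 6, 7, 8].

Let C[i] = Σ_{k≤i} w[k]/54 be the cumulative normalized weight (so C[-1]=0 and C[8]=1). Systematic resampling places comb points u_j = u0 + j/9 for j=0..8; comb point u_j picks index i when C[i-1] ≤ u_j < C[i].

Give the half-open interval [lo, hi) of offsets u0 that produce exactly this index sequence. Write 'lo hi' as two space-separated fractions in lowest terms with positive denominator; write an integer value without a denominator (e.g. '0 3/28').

C = [7/54, 5/27, 2/9, 1/3, 13/27, 11/18, 19/27, 5/6, 1]
j=0 picked index 0: u0 ∈ [0, 7/54)
j=1 picked index 1: u0 ∈ [1/54, 2/27)
j=2 picked index 3: u0 ∈ [0, 1/9)
j=3 picked index 4: u0 ∈ [0, 4/27)
j=4 picked index 4: u0 ∈ [-1/9, 1/27)
j=5 picked index 5: u0 ∈ [-2/27, 1/18)
j=6 picked index 6: u0 ∈ [-1/18, 1/27)
j=7 picked index 7: u0 ∈ [-2/27, 1/18)
j=8 picked index 8: u0 ∈ [-1/18, 1/9)
intersection: [1/54, 1/27)

1/54 1/27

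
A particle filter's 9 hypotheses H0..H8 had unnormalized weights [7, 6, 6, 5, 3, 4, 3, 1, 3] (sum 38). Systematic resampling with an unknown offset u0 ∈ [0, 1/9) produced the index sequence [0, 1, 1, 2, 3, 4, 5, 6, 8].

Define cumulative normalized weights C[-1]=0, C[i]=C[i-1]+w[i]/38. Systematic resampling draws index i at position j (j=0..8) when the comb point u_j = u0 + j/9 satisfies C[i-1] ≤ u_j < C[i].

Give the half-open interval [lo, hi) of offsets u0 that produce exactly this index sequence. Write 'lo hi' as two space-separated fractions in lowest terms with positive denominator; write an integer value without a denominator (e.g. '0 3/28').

13/171 1/9

C = [7/38, 13/38, 1/2, 12/19, 27/38, 31/38, 17/19, 35/38, 1]
j=0 picked index 0: u0 ∈ [0, 7/38)
j=1 picked index 1: u0 ∈ [25/342, 79/342)
j=2 picked index 1: u0 ∈ [-13/342, 41/342)
j=3 picked index 2: u0 ∈ [1/114, 1/6)
j=4 picked index 3: u0 ∈ [1/18, 32/171)
j=5 picked index 4: u0 ∈ [13/171, 53/342)
j=6 picked index 5: u0 ∈ [5/114, 17/114)
j=7 picked index 6: u0 ∈ [13/342, 20/171)
j=8 picked index 8: u0 ∈ [11/342, 1/9)
intersection: [13/171, 1/9)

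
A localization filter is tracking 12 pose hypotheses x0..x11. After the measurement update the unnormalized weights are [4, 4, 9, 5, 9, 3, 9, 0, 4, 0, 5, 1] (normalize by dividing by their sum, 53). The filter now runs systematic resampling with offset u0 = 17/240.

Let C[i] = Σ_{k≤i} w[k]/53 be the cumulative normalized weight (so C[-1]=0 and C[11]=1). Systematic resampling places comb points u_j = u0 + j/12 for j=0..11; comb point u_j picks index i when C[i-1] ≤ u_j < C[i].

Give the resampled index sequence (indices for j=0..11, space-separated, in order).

0 2 2 3 3 4 4 6 6 8 10 11

C = [4/53, 8/53, 17/53, 22/53, 31/53, 34/53, 43/53, 43/53, 47/53, 47/53, 52/53, 1]
j=0: u_0=17/240 ∈ [0, 4/53) → index 0
j=1: u_1=37/240 ∈ [8/53, 17/53) → index 2
j=2: u_2=19/80 ∈ [8/53, 17/53) → index 2
j=3: u_3=77/240 ∈ [17/53, 22/53) → index 3
j=4: u_4=97/240 ∈ [17/53, 22/53) → index 3
j=5: u_5=39/80 ∈ [22/53, 31/53) → index 4
j=6: u_6=137/240 ∈ [22/53, 31/53) → index 4
j=7: u_7=157/240 ∈ [34/53, 43/53) → index 6
j=8: u_8=59/80 ∈ [34/53, 43/53) → index 6
j=9: u_9=197/240 ∈ [43/53, 47/53) → index 8
j=10: u_10=217/240 ∈ [47/53, 52/53) → index 10
j=11: u_11=79/80 ∈ [52/53, 1) → index 11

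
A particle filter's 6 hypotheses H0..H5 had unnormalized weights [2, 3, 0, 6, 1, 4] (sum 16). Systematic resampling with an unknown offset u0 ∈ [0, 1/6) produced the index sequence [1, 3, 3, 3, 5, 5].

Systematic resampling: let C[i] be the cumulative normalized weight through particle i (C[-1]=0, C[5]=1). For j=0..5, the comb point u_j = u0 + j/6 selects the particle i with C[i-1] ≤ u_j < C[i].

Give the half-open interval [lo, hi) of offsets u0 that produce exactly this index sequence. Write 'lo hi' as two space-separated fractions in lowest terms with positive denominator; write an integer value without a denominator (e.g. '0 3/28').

7/48 1/6

C = [1/8, 5/16, 5/16, 11/16, 3/4, 1]
j=0 picked index 1: u0 ∈ [1/8, 5/16)
j=1 picked index 3: u0 ∈ [7/48, 25/48)
j=2 picked index 3: u0 ∈ [-1/48, 17/48)
j=3 picked index 3: u0 ∈ [-3/16, 3/16)
j=4 picked index 5: u0 ∈ [1/12, 1/3)
j=5 picked index 5: u0 ∈ [-1/12, 1/6)
intersection: [7/48, 1/6)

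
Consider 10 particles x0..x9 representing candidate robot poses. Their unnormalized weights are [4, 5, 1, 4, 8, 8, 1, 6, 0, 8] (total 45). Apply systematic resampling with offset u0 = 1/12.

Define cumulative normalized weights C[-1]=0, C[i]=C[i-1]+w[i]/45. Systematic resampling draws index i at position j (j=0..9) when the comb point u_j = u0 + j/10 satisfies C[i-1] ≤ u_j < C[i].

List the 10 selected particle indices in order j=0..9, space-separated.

0 1 3 4 4 5 6 7 9 9

C = [4/45, 1/5, 2/9, 14/45, 22/45, 2/3, 31/45, 37/45, 37/45, 1]
j=0: u_0=1/12 ∈ [0, 4/45) → index 0
j=1: u_1=11/60 ∈ [4/45, 1/5) → index 1
j=2: u_2=17/60 ∈ [2/9, 14/45) → index 3
j=3: u_3=23/60 ∈ [14/45, 22/45) → index 4
j=4: u_4=29/60 ∈ [14/45, 22/45) → index 4
j=5: u_5=7/12 ∈ [22/45, 2/3) → index 5
j=6: u_6=41/60 ∈ [2/3, 31/45) → index 6
j=7: u_7=47/60 ∈ [31/45, 37/45) → index 7
j=8: u_8=53/60 ∈ [37/45, 1) → index 9
j=9: u_9=59/60 ∈ [37/45, 1) → index 9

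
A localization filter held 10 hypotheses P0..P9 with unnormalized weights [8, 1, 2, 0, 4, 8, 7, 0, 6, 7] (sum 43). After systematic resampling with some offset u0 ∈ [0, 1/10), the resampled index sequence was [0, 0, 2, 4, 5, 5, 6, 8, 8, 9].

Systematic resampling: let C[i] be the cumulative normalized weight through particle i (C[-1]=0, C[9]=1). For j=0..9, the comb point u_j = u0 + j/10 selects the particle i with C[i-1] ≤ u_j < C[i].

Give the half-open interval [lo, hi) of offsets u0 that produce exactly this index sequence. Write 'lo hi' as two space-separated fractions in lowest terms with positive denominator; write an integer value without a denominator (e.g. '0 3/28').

2/215 3/86

C = [8/43, 9/43, 11/43, 11/43, 15/43, 23/43, 30/43, 30/43, 36/43, 1]
j=0 picked index 0: u0 ∈ [0, 8/43)
j=1 picked index 0: u0 ∈ [-1/10, 37/430)
j=2 picked index 2: u0 ∈ [2/215, 12/215)
j=3 picked index 4: u0 ∈ [-19/430, 21/430)
j=4 picked index 5: u0 ∈ [-11/215, 29/215)
j=5 picked index 5: u0 ∈ [-13/86, 3/86)
j=6 picked index 6: u0 ∈ [-14/215, 21/215)
j=7 picked index 8: u0 ∈ [-1/430, 59/430)
j=8 picked index 8: u0 ∈ [-22/215, 8/215)
j=9 picked index 9: u0 ∈ [-27/430, 1/10)
intersection: [2/215, 3/86)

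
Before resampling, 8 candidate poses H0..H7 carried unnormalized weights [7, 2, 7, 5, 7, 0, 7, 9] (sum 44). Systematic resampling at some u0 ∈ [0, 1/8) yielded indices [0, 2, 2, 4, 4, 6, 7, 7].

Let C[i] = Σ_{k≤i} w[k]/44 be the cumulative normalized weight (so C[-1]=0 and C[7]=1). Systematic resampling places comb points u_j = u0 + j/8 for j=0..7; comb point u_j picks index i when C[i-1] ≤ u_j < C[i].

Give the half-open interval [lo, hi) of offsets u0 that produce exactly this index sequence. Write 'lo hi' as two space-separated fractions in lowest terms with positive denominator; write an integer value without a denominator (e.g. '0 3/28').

9/88 5/44

C = [7/44, 9/44, 4/11, 21/44, 7/11, 7/11, 35/44, 1]
j=0 picked index 0: u0 ∈ [0, 7/44)
j=1 picked index 2: u0 ∈ [7/88, 21/88)
j=2 picked index 2: u0 ∈ [-1/22, 5/44)
j=3 picked index 4: u0 ∈ [9/88, 23/88)
j=4 picked index 4: u0 ∈ [-1/44, 3/22)
j=5 picked index 6: u0 ∈ [1/88, 15/88)
j=6 picked index 7: u0 ∈ [1/22, 1/4)
j=7 picked index 7: u0 ∈ [-7/88, 1/8)
intersection: [9/88, 5/44)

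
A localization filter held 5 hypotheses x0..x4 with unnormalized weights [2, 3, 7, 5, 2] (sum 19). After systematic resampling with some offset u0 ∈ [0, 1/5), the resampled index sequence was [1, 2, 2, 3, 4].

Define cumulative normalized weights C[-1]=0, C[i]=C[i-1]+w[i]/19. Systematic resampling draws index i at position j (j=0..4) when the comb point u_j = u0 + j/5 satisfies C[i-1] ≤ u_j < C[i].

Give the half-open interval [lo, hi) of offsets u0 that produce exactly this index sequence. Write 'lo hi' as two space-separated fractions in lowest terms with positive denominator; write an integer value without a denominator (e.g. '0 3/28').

2/19 1/5

C = [2/19, 5/19, 12/19, 17/19, 1]
j=0 picked index 1: u0 ∈ [2/19, 5/19)
j=1 picked index 2: u0 ∈ [6/95, 41/95)
j=2 picked index 2: u0 ∈ [-13/95, 22/95)
j=3 picked index 3: u0 ∈ [3/95, 28/95)
j=4 picked index 4: u0 ∈ [9/95, 1/5)
intersection: [2/19, 1/5)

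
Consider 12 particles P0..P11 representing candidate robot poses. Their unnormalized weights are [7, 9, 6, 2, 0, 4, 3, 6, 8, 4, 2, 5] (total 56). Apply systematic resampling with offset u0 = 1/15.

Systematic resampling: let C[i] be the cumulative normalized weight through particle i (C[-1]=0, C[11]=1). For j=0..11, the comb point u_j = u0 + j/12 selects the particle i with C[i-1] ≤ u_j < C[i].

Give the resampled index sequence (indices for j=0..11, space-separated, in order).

C = [1/8, 2/7, 11/28, 3/7, 3/7, 1/2, 31/56, 37/56, 45/56, 7/8, 51/56, 1]
j=0: u_0=1/15 ∈ [0, 1/8) → index 0
j=1: u_1=3/20 ∈ [1/8, 2/7) → index 1
j=2: u_2=7/30 ∈ [1/8, 2/7) → index 1
j=3: u_3=19/60 ∈ [2/7, 11/28) → index 2
j=4: u_4=2/5 ∈ [11/28, 3/7) → index 3
j=5: u_5=29/60 ∈ [3/7, 1/2) → index 5
j=6: u_6=17/30 ∈ [31/56, 37/56) → index 7
j=7: u_7=13/20 ∈ [31/56, 37/56) → index 7
j=8: u_8=11/15 ∈ [37/56, 45/56) → index 8
j=9: u_9=49/60 ∈ [45/56, 7/8) → index 9
j=10: u_10=9/10 ∈ [7/8, 51/56) → index 10
j=11: u_11=59/60 ∈ [51/56, 1) → index 11

0 1 1 2 3 5 7 7 8 9 10 11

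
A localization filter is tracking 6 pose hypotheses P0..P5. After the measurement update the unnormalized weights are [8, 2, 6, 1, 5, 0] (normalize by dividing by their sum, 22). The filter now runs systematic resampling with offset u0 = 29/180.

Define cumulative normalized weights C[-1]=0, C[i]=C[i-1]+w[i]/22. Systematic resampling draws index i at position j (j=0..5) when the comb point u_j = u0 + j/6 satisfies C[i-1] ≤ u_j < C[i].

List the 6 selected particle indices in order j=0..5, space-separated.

C = [4/11, 5/11, 8/11, 17/22, 1, 1]
j=0: u_0=29/180 ∈ [0, 4/11) → index 0
j=1: u_1=59/180 ∈ [0, 4/11) → index 0
j=2: u_2=89/180 ∈ [5/11, 8/11) → index 2
j=3: u_3=119/180 ∈ [5/11, 8/11) → index 2
j=4: u_4=149/180 ∈ [17/22, 1) → index 4
j=5: u_5=179/180 ∈ [17/22, 1) → index 4

0 0 2 2 4 4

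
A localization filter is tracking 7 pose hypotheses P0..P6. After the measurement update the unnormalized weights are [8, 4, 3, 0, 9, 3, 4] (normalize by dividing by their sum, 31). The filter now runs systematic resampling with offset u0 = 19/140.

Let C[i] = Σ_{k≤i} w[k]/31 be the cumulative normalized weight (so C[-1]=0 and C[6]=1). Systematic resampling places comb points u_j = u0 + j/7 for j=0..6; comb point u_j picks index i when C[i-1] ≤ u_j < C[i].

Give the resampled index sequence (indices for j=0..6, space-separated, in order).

C = [8/31, 12/31, 15/31, 15/31, 24/31, 27/31, 1]
j=0: u_0=19/140 ∈ [0, 8/31) → index 0
j=1: u_1=39/140 ∈ [8/31, 12/31) → index 1
j=2: u_2=59/140 ∈ [12/31, 15/31) → index 2
j=3: u_3=79/140 ∈ [15/31, 24/31) → index 4
j=4: u_4=99/140 ∈ [15/31, 24/31) → index 4
j=5: u_5=17/20 ∈ [24/31, 27/31) → index 5
j=6: u_6=139/140 ∈ [27/31, 1) → index 6

0 1 2 4 4 5 6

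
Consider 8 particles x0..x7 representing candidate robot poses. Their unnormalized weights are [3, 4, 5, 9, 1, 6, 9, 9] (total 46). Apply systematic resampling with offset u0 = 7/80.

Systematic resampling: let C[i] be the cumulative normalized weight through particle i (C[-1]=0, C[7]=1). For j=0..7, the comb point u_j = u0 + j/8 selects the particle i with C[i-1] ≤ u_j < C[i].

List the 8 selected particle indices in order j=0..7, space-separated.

1 2 3 4 5 6 7 7

C = [3/46, 7/46, 6/23, 21/46, 11/23, 14/23, 37/46, 1]
j=0: u_0=7/80 ∈ [3/46, 7/46) → index 1
j=1: u_1=17/80 ∈ [7/46, 6/23) → index 2
j=2: u_2=27/80 ∈ [6/23, 21/46) → index 3
j=3: u_3=37/80 ∈ [21/46, 11/23) → index 4
j=4: u_4=47/80 ∈ [11/23, 14/23) → index 5
j=5: u_5=57/80 ∈ [14/23, 37/46) → index 6
j=6: u_6=67/80 ∈ [37/46, 1) → index 7
j=7: u_7=77/80 ∈ [37/46, 1) → index 7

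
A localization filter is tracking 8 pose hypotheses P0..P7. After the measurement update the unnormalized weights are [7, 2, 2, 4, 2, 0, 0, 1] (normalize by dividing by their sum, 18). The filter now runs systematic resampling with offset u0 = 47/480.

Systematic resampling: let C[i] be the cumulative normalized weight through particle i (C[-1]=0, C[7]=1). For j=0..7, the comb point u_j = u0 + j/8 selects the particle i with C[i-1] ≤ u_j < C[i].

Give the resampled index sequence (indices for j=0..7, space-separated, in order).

0 0 0 1 2 3 4 7

C = [7/18, 1/2, 11/18, 5/6, 17/18, 17/18, 17/18, 1]
j=0: u_0=47/480 ∈ [0, 7/18) → index 0
j=1: u_1=107/480 ∈ [0, 7/18) → index 0
j=2: u_2=167/480 ∈ [0, 7/18) → index 0
j=3: u_3=227/480 ∈ [7/18, 1/2) → index 1
j=4: u_4=287/480 ∈ [1/2, 11/18) → index 2
j=5: u_5=347/480 ∈ [11/18, 5/6) → index 3
j=6: u_6=407/480 ∈ [5/6, 17/18) → index 4
j=7: u_7=467/480 ∈ [17/18, 1) → index 7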